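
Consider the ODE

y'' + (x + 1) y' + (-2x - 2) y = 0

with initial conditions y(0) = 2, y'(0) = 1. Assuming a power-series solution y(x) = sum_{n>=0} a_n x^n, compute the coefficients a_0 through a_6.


Ansatz: y(x) = sum_{n>=0} a_n x^n, so y'(x) = sum_{n>=1} n a_n x^(n-1) and y''(x) = sum_{n>=2} n(n-1) a_n x^(n-2).
Substitute into P(x) y'' + Q(x) y' + R(x) y = 0 with P(x) = 1, Q(x) = x + 1, R(x) = -2x - 2, and match powers of x.
Initial conditions: a_0 = 2, a_1 = 1.
Setting the coefficient of each power of x to zero and solving order by order (substituting the coefficients already found):
  x^0: 2 a_2 + a_1 - 2 a_0 = 0  ->  2 a_2 = -a_1 + 2 a_0 = 3  ->  a_2 = 3/2
  x^1: 6 a_3 + 2 a_2 - a_1 - 2 a_0 = 0  ->  6 a_3 = -2 a_2 + a_1 + 2 a_0 = 2  ->  a_3 = 1/3
  x^2: 12 a_4 + 3 a_3 - 2 a_1 = 0  ->  12 a_4 = -3 a_3 + 2 a_1 = 1  ->  a_4 = 1/12
  x^3: 20 a_5 + 4 a_4 + a_3 - 2 a_2 = 0  ->  20 a_5 = -4 a_4 - a_3 + 2 a_2 = 7/3  ->  a_5 = 7/60
  x^4: 30 a_6 + 5 a_5 + 2 a_4 - 2 a_3 = 0  ->  30 a_6 = -5 a_5 - 2 a_4 + 2 a_3 = -1/12  ->  a_6 = -1/360
Truncated series: y(x) = 2 + x + (3/2) x^2 + (1/3) x^3 + (1/12) x^4 + (7/60) x^5 - (1/360) x^6 + O(x^7).

a_0 = 2; a_1 = 1; a_2 = 3/2; a_3 = 1/3; a_4 = 1/12; a_5 = 7/60; a_6 = -1/360


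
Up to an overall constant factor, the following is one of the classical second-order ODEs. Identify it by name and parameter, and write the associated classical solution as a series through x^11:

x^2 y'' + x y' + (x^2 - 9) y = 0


The equation is already in a standard form:  x^2 y'' + x y' + (x^2 - 9) y = 0.
This matches the Bessel equation x^2 y'' + x y' + (x^2 - nu^2) y = 0 with nu^2 = 9, so nu = 3; the solution bounded at x = 0 is J_3(x).
Frobenius at x = 0: indicial roots ±nu; for r = nu the recurrence k(k + 2nu) c_k = -c_{k-2} gives the standard series J_nu(x) = sum_{k>=0} (-1)^k / (k! (k+nu)!) (x/2)^(2k+nu). Evaluate the first 5 terms:
  k = 0: (-1)^0 / (0! * 3! * 2^3) x^3 = 1/(1*6*8) x^3 = (1/48) x^3
  k = 1: (-1)^1 / (1! * 4! * 2^5) x^5 = -1/(1*24*32) x^5 = (-1/768) x^5
  k = 2: (-1)^2 / (2! * 5! * 2^7) x^7 = 1/(2*120*128) x^7 = (1/30720) x^7
  k = 3: (-1)^3 / (3! * 6! * 2^9) x^9 = -1/(6*720*512) x^9 = (-1/2211840) x^9
  k = 4: (-1)^4 / (4! * 7! * 2^11) x^11 = 1/(24*5040*2048) x^11 = (1/247726080) x^11
Hence J_3(x) = x^11/247726080 - x^9/2211840 + x^7/30720 - x^5/768 + x^3/48 + ....

J_3(x); series = x^11/247726080 - x^9/2211840 + x^7/30720 - x^5/768 + x^3/48


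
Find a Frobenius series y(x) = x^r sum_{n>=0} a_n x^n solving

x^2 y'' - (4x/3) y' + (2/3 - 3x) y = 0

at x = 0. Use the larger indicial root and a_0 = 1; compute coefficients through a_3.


Write in Frobenius form y'' + (p(x)/x) y' + (q(x)/x^2) y = 0:
  p(x) = -4/3,  q(x) = 2/3 - 3x.
Indicial equation: r(r-1) + (-4/3) r + (2/3) = 0 -> roots r_1 = 2, r_2 = 1/3.
Take r = r_1 = 2. Let y(x) = x^r sum_{n>=0} a_n x^n with a_0 = 1.
Substitute y = x^r sum a_n x^n and match x^{r+n}. The recurrence is
  D(n) a_n - 3 a_{n-1} = 0,  where D(n) = (r+n)(r+n-1) + (-4/3)(r+n) + (2/3).
  a_n = 3 / D(n) * a_{n-1}.
Since the indicial polynomial factors as (r - r_1)(r - r_2), D(n) = (r_1 + n - r_1)(r_1 + n - r_2) = n(n + 5/3).
Evaluating step by step (a_0 = 1):
  n = 1: D(1) = 1(1 + 5/3) = 8/3; numerator = 3(1) = 3; a_1 = (3)/(8/3) = 9/8
  n = 2: D(2) = 2(2 + 5/3) = 22/3; numerator = 3(9/8) = 27/8; a_2 = (27/8)/(22/3) = 81/176
  n = 3: D(3) = 3(3 + 5/3) = 14; numerator = 3(81/176) = 243/176; a_3 = (243/176)/(14) = 243/2464

r = 2; a_0 = 1; a_1 = 9/8; a_2 = 81/176; a_3 = 243/2464


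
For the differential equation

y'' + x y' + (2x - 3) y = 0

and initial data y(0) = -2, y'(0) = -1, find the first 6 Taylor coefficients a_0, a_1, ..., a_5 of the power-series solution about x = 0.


Ansatz: y(x) = sum_{n>=0} a_n x^n, so y'(x) = sum_{n>=1} n a_n x^(n-1) and y''(x) = sum_{n>=2} n(n-1) a_n x^(n-2).
Substitute into P(x) y'' + Q(x) y' + R(x) y = 0 with P(x) = 1, Q(x) = x, R(x) = 2x - 3, and match powers of x.
Initial conditions: a_0 = -2, a_1 = -1.
Setting the coefficient of each power of x to zero and solving order by order (substituting the coefficients already found):
  x^0: 2 a_2 - 3 a_0 = 0  ->  2 a_2 = 3 a_0 = -6  ->  a_2 = -3
  x^1: 6 a_3 - 2 a_1 + 2 a_0 = 0  ->  6 a_3 = 2 a_1 - 2 a_0 = 2  ->  a_3 = 1/3
  x^2: 12 a_4 - a_2 + 2 a_1 = 0  ->  12 a_4 = a_2 - 2 a_1 = -1  ->  a_4 = -1/12
  x^3: 20 a_5 + 2 a_2 = 0  ->  20 a_5 = -2 a_2 = 6  ->  a_5 = 3/10
Truncated series: y(x) = -2 - x - 3 x^2 + (1/3) x^3 - (1/12) x^4 + (3/10) x^5 + O(x^6).

a_0 = -2; a_1 = -1; a_2 = -3; a_3 = 1/3; a_4 = -1/12; a_5 = 3/10


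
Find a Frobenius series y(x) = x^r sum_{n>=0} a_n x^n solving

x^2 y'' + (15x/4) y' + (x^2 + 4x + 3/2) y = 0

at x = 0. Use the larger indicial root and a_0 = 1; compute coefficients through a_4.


Write in Frobenius form y'' + (p(x)/x) y' + (q(x)/x^2) y = 0:
  p(x) = 15/4,  q(x) = x^2 + 4x + 3/2.
Indicial equation: r(r-1) + (15/4) r + (3/2) = 0 -> roots r_1 = -3/4, r_2 = -2.
Take r = r_1 = -3/4. Let y(x) = x^r sum_{n>=0} a_n x^n with a_0 = 1.
Substitute y = x^r sum a_n x^n and match x^{r+n}. The recurrence is
  D(n) a_n + 4 a_{n-1} + 1 a_{n-2} = 0,  where D(n) = (r+n)(r+n-1) + (15/4)(r+n) + (3/2).
  a_n = [-4 a_{n-1} - 1 a_{n-2}] / D(n).
Since the indicial polynomial factors as (r - r_1)(r - r_2), D(n) = (r_1 + n - r_1)(r_1 + n - r_2) = n(n + 5/4).
Evaluating step by step (a_0 = 1):
  n = 1: D(1) = 1(1 + 5/4) = 9/4; numerator = -4(1) = -4; a_1 = (-4)/(9/4) = -16/9
  n = 2: D(2) = 2(2 + 5/4) = 13/2; numerator = -4(-16/9) - 1(1) = 55/9; a_2 = (55/9)/(13/2) = 110/117
  n = 3: D(3) = 3(3 + 5/4) = 51/4; numerator = -4(110/117) - 1(-16/9) = -232/117; a_3 = (-232/117)/(51/4) = -928/5967
  n = 4: D(4) = 4(4 + 5/4) = 21; numerator = -4(-928/5967) - 1(110/117) = -146/459; a_4 = (-146/459)/(21) = -146/9639

r = -3/4; a_0 = 1; a_1 = -16/9; a_2 = 110/117; a_3 = -928/5967; a_4 = -146/9639


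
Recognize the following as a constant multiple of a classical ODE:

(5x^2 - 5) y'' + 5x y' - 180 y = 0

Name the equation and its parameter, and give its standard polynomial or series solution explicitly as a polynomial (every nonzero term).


All three coefficients share the factor -5; dividing through by -5 gives  (1 - x^2) y'' - x y' + 36 y = 0.
This matches the Chebyshev equation (1 - x^2) y'' - x y' + n^2 y = 0 (note the -x y' term, not -2x y') with n^2 = 36, so n = 6; the polynomial solution is T_6(x).
With y = sum_k a_k x^k, matching x^k gives (k+2)(k+1) a_{k+2} = (k^2 - n^2) a_k = (k - 6)(k + 6) a_k. The right side vanishes at k = 6, so the series with the parity of 6 terminates at degree 6.
Standard normalization: leading coefficient of T_n is 2^(n-1), so a_6 = 2^5 = 32. Work downward with a_k = (k+1)(k+2) a_{k+2} / ((k - 6)(k + 6)):
  a_4 = (5)(6)(32) / ((4 - 6)(4 + 6)) = 960/(-20) = -48
  a_2 = (3)(4)(-48) / ((2 - 6)(2 + 6)) = -576/(-32) = 18
  a_0 = (1)(2)(18) / ((0 - 6)(0 + 6)) = 36/(-36) = -1
Hence T_6(x) = 32 x^6 - 48 x^4 + 18 x^2 - 1.

T_6(x); series = 32 x^6 - 48 x^4 + 18 x^2 - 1


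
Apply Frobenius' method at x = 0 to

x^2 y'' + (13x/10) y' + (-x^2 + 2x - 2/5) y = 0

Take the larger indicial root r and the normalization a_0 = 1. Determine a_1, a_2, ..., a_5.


Write in Frobenius form y'' + (p(x)/x) y' + (q(x)/x^2) y = 0:
  p(x) = 13/10,  q(x) = -x^2 + 2x - 2/5.
Indicial equation: r(r-1) + (13/10) r + (-2/5) = 0 -> roots r_1 = 1/2, r_2 = -4/5.
Take r = r_1 = 1/2. Let y(x) = x^r sum_{n>=0} a_n x^n with a_0 = 1.
Substitute y = x^r sum a_n x^n and match x^{r+n}. The recurrence is
  D(n) a_n + 2 a_{n-1} - 1 a_{n-2} = 0,  where D(n) = (r+n)(r+n-1) + (13/10)(r+n) + (-2/5).
  a_n = [-2 a_{n-1} + 1 a_{n-2}] / D(n).
Since the indicial polynomial factors as (r - r_1)(r - r_2), D(n) = (r_1 + n - r_1)(r_1 + n - r_2) = n(n + 13/10).
Evaluating step by step (a_0 = 1):
  n = 1: D(1) = 1(1 + 13/10) = 23/10; numerator = -2(1) = -2; a_1 = (-2)/(23/10) = -20/23
  n = 2: D(2) = 2(2 + 13/10) = 33/5; numerator = -2(-20/23) + 1(1) = 63/23; a_2 = (63/23)/(33/5) = 105/253
  n = 3: D(3) = 3(3 + 13/10) = 129/10; numerator = -2(105/253) + 1(-20/23) = -430/253; a_3 = (-430/253)/(129/10) = -100/759
  n = 4: D(4) = 4(4 + 13/10) = 106/5; numerator = -2(-100/759) + 1(105/253) = 515/759; a_4 = (515/759)/(106/5) = 2575/80454
  n = 5: D(5) = 5(5 + 13/10) = 63/2; numerator = -2(2575/80454) + 1(-100/759) = -2625/13409; a_5 = (-2625/13409)/(63/2) = -250/40227

r = 1/2; a_0 = 1; a_1 = -20/23; a_2 = 105/253; a_3 = -100/759; a_4 = 2575/80454; a_5 = -250/40227


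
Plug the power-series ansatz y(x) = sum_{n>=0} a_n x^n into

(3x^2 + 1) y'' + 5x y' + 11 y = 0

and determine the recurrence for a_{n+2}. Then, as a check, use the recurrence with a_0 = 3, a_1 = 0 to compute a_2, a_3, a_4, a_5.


Substitute y = sum_n a_n x^n.
(1 + 3 x^2) y'' contributes (n+2)(n+1) a_{n+2} + 3 n(n-1) a_n at x^n.
5 x y'(x) contributes 5 n a_n at x^n.
11 y(x) contributes 11 a_n at x^n.
Matching x^n: (n+2)(n+1) a_{n+2} + (3 n(n-1) + 5 n + 11) a_n = 0.
Thus a_{n+2} = (-3 n(n-1) - 5 n - 11) / ((n+1)(n+2)) * a_n.

Check with a_0 = 3, a_1 = 0 (apply the recurrence for n = 0, 1, 2, 3): a_0 = 3, a_1 = 0, a_2 = -33/2, a_3 = 0, a_4 = 297/8, a_5 = 0.

a_(n+2) = (-3 n(n-1) - 5 n - 11) / ((n+1)(n+2)) * a_n; check: a_0 = 3, a_1 = 0, a_2 = -33/2, a_3 = 0, a_4 = 297/8, a_5 = 0


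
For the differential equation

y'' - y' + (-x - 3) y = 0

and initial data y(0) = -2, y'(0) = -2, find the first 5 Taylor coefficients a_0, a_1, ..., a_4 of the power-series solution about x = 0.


Ansatz: y(x) = sum_{n>=0} a_n x^n, so y'(x) = sum_{n>=1} n a_n x^(n-1) and y''(x) = sum_{n>=2} n(n-1) a_n x^(n-2).
Substitute into P(x) y'' + Q(x) y' + R(x) y = 0 with P(x) = 1, Q(x) = -1, R(x) = -x - 3, and match powers of x.
Initial conditions: a_0 = -2, a_1 = -2.
Setting the coefficient of each power of x to zero and solving order by order (substituting the coefficients already found):
  x^0: 2 a_2 - a_1 - 3 a_0 = 0  ->  2 a_2 = a_1 + 3 a_0 = -8  ->  a_2 = -4
  x^1: 6 a_3 - 2 a_2 - 3 a_1 - a_0 = 0  ->  6 a_3 = 2 a_2 + 3 a_1 + a_0 = -16  ->  a_3 = -8/3
  x^2: 12 a_4 - 3 a_3 - 3 a_2 - a_1 = 0  ->  12 a_4 = 3 a_3 + 3 a_2 + a_1 = -22  ->  a_4 = -11/6
Truncated series: y(x) = -2 - 2 x - 4 x^2 - (8/3) x^3 - (11/6) x^4 + O(x^5).

a_0 = -2; a_1 = -2; a_2 = -4; a_3 = -8/3; a_4 = -11/6


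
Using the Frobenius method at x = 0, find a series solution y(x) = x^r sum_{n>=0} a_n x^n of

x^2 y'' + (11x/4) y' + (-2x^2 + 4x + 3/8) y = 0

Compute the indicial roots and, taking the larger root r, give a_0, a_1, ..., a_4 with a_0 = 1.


Write in Frobenius form y'' + (p(x)/x) y' + (q(x)/x^2) y = 0:
  p(x) = 11/4,  q(x) = -2x^2 + 4x + 3/8.
Indicial equation: r(r-1) + (11/4) r + (3/8) = 0 -> roots r_1 = -1/4, r_2 = -3/2.
Take r = r_1 = -1/4. Let y(x) = x^r sum_{n>=0} a_n x^n with a_0 = 1.
Substitute y = x^r sum a_n x^n and match x^{r+n}. The recurrence is
  D(n) a_n + 4 a_{n-1} - 2 a_{n-2} = 0,  where D(n) = (r+n)(r+n-1) + (11/4)(r+n) + (3/8).
  a_n = [-4 a_{n-1} + 2 a_{n-2}] / D(n).
Since the indicial polynomial factors as (r - r_1)(r - r_2), D(n) = (r_1 + n - r_1)(r_1 + n - r_2) = n(n + 5/4).
Evaluating step by step (a_0 = 1):
  n = 1: D(1) = 1(1 + 5/4) = 9/4; numerator = -4(1) = -4; a_1 = (-4)/(9/4) = -16/9
  n = 2: D(2) = 2(2 + 5/4) = 13/2; numerator = -4(-16/9) + 2(1) = 82/9; a_2 = (82/9)/(13/2) = 164/117
  n = 3: D(3) = 3(3 + 5/4) = 51/4; numerator = -4(164/117) + 2(-16/9) = -1072/117; a_3 = (-1072/117)/(51/4) = -4288/5967
  n = 4: D(4) = 4(4 + 5/4) = 21; numerator = -4(-4288/5967) + 2(164/117) = 33880/5967; a_4 = (33880/5967)/(21) = 4840/17901

r = -1/4; a_0 = 1; a_1 = -16/9; a_2 = 164/117; a_3 = -4288/5967; a_4 = 4840/17901


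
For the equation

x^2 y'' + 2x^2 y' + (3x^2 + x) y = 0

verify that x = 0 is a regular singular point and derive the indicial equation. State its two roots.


Divide by x^2 to reach normal form y'' + P_1(x) y' + P_2(x) y = 0 with P_1(x) = 2 and P_2(x) = 3 + 1/x.
x = 0 is a singular point because the y-coefficient 3 + 1/x has a pole at x = 0.
It is a regular singular point because x P_1(x) = p(x) = 2x and x^2 P_2(x) = q(x) = 3x^2 + x are polynomials, hence analytic at x = 0.
p(0) = 0,  q(0) = 0.
Indicial equation: r(r-1) + p(0) r + q(0) = 0, i.e. r^2 + (p(0) - 1) r + q(0) = 0, i.e. r^2 - 1 r = 0.
Discriminant: (-1)^2 - 4(0) = 1, so r = (1 ± 1)/2.
Solving: r_1 = 1, r_2 = 0.

indicial: r^2 - 1 r = 0; roots r_1 = 1, r_2 = 0


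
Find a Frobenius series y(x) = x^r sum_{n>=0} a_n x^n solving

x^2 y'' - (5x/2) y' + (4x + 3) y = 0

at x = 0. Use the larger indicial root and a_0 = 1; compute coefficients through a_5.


Write in Frobenius form y'' + (p(x)/x) y' + (q(x)/x^2) y = 0:
  p(x) = -5/2,  q(x) = 4x + 3.
Indicial equation: r(r-1) + (-5/2) r + (3) = 0 -> roots r_1 = 2, r_2 = 3/2.
Take r = r_1 = 2. Let y(x) = x^r sum_{n>=0} a_n x^n with a_0 = 1.
Substitute y = x^r sum a_n x^n and match x^{r+n}. The recurrence is
  D(n) a_n + 4 a_{n-1} = 0,  where D(n) = (r+n)(r+n-1) + (-5/2)(r+n) + (3).
  a_n = -4 / D(n) * a_{n-1}.
Since the indicial polynomial factors as (r - r_1)(r - r_2), D(n) = (r_1 + n - r_1)(r_1 + n - r_2) = n(n + 1/2).
Evaluating step by step (a_0 = 1):
  n = 1: D(1) = 1(1 + 1/2) = 3/2; numerator = -4(1) = -4; a_1 = (-4)/(3/2) = -8/3
  n = 2: D(2) = 2(2 + 1/2) = 5; numerator = -4(-8/3) = 32/3; a_2 = (32/3)/(5) = 32/15
  n = 3: D(3) = 3(3 + 1/2) = 21/2; numerator = -4(32/15) = -128/15; a_3 = (-128/15)/(21/2) = -256/315
  n = 4: D(4) = 4(4 + 1/2) = 18; numerator = -4(-256/315) = 1024/315; a_4 = (1024/315)/(18) = 512/2835
  n = 5: D(5) = 5(5 + 1/2) = 55/2; numerator = -4(512/2835) = -2048/2835; a_5 = (-2048/2835)/(55/2) = -4096/155925

r = 2; a_0 = 1; a_1 = -8/3; a_2 = 32/15; a_3 = -256/315; a_4 = 512/2835; a_5 = -4096/155925


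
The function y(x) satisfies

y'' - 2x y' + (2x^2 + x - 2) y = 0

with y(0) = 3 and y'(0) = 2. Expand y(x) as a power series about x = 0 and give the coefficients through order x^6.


Ansatz: y(x) = sum_{n>=0} a_n x^n, so y'(x) = sum_{n>=1} n a_n x^(n-1) and y''(x) = sum_{n>=2} n(n-1) a_n x^(n-2).
Substitute into P(x) y'' + Q(x) y' + R(x) y = 0 with P(x) = 1, Q(x) = -2x, R(x) = 2x^2 + x - 2, and match powers of x.
Initial conditions: a_0 = 3, a_1 = 2.
Setting the coefficient of each power of x to zero and solving order by order (substituting the coefficients already found):
  x^0: 2 a_2 - 2 a_0 = 0  ->  2 a_2 = 2 a_0 = 6  ->  a_2 = 3
  x^1: 6 a_3 - 4 a_1 + a_0 = 0  ->  6 a_3 = 4 a_1 - a_0 = 5  ->  a_3 = 5/6
  x^2: 12 a_4 - 6 a_2 + a_1 + 2 a_0 = 0  ->  12 a_4 = 6 a_2 - a_1 - 2 a_0 = 10  ->  a_4 = 5/6
  x^3: 20 a_5 - 8 a_3 + a_2 + 2 a_1 = 0  ->  20 a_5 = 8 a_3 - a_2 - 2 a_1 = -1/3  ->  a_5 = -1/60
  x^4: 30 a_6 - 10 a_4 + a_3 + 2 a_2 = 0  ->  30 a_6 = 10 a_4 - a_3 - 2 a_2 = 3/2  ->  a_6 = 1/20
Truncated series: y(x) = 3 + 2 x + 3 x^2 + (5/6) x^3 + (5/6) x^4 - (1/60) x^5 + (1/20) x^6 + O(x^7).

a_0 = 3; a_1 = 2; a_2 = 3; a_3 = 5/6; a_4 = 5/6; a_5 = -1/60; a_6 = 1/20


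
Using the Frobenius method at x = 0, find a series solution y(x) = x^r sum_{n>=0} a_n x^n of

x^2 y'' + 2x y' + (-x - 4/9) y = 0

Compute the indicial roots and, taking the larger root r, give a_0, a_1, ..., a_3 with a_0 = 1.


Write in Frobenius form y'' + (p(x)/x) y' + (q(x)/x^2) y = 0:
  p(x) = 2,  q(x) = -x - 4/9.
Indicial equation: r(r-1) + (2) r + (-4/9) = 0 -> roots r_1 = 1/3, r_2 = -4/3.
Take r = r_1 = 1/3. Let y(x) = x^r sum_{n>=0} a_n x^n with a_0 = 1.
Substitute y = x^r sum a_n x^n and match x^{r+n}. The recurrence is
  D(n) a_n - 1 a_{n-1} = 0,  where D(n) = (r+n)(r+n-1) + (2)(r+n) + (-4/9).
  a_n = 1 / D(n) * a_{n-1}.
Since the indicial polynomial factors as (r - r_1)(r - r_2), D(n) = (r_1 + n - r_1)(r_1 + n - r_2) = n(n + 5/3).
Evaluating step by step (a_0 = 1):
  n = 1: D(1) = 1(1 + 5/3) = 8/3; numerator = 1(1) = 1; a_1 = (1)/(8/3) = 3/8
  n = 2: D(2) = 2(2 + 5/3) = 22/3; numerator = 1(3/8) = 3/8; a_2 = (3/8)/(22/3) = 9/176
  n = 3: D(3) = 3(3 + 5/3) = 14; numerator = 1(9/176) = 9/176; a_3 = (9/176)/(14) = 9/2464

r = 1/3; a_0 = 1; a_1 = 3/8; a_2 = 9/176; a_3 = 9/2464


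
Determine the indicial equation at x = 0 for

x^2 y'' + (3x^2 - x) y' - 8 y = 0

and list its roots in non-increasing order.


Divide by x^2 to reach normal form y'' + P_1(x) y' + P_2(x) y = 0 with P_1(x) = 3 - 1/x and P_2(x) = -8/x^2.
x = 0 is a singular point because the y'-coefficient 3 - 1/x has a pole at x = 0 and the y-coefficient -8/x^2 has a pole at x = 0.
It is a regular singular point because x P_1(x) = p(x) = 3x - 1 and x^2 P_2(x) = q(x) = -8 are polynomials, hence analytic at x = 0.
p(0) = -1,  q(0) = -8.
Indicial equation: r(r-1) + p(0) r + q(0) = 0, i.e. r^2 + (p(0) - 1) r + q(0) = 0, i.e. r^2 - 2 r - 8 = 0.
Discriminant: (-2)^2 - 4(-8) = 36, so r = (2 ± 6)/2.
Solving: r_1 = 4, r_2 = -2.

indicial: r^2 - 2 r - 8 = 0; roots r_1 = 4, r_2 = -2


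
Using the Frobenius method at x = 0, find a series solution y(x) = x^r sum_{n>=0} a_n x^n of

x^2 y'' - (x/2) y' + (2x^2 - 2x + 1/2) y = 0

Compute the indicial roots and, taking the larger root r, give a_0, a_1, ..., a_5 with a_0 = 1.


Write in Frobenius form y'' + (p(x)/x) y' + (q(x)/x^2) y = 0:
  p(x) = -1/2,  q(x) = 2x^2 - 2x + 1/2.
Indicial equation: r(r-1) + (-1/2) r + (1/2) = 0 -> roots r_1 = 1, r_2 = 1/2.
Take r = r_1 = 1. Let y(x) = x^r sum_{n>=0} a_n x^n with a_0 = 1.
Substitute y = x^r sum a_n x^n and match x^{r+n}. The recurrence is
  D(n) a_n - 2 a_{n-1} + 2 a_{n-2} = 0,  where D(n) = (r+n)(r+n-1) + (-1/2)(r+n) + (1/2).
  a_n = [2 a_{n-1} - 2 a_{n-2}] / D(n).
Since the indicial polynomial factors as (r - r_1)(r - r_2), D(n) = (r_1 + n - r_1)(r_1 + n - r_2) = n(n + 1/2).
Evaluating step by step (a_0 = 1):
  n = 1: D(1) = 1(1 + 1/2) = 3/2; numerator = 2(1) = 2; a_1 = (2)/(3/2) = 4/3
  n = 2: D(2) = 2(2 + 1/2) = 5; numerator = 2(4/3) - 2(1) = 2/3; a_2 = (2/3)/(5) = 2/15
  n = 3: D(3) = 3(3 + 1/2) = 21/2; numerator = 2(2/15) - 2(4/3) = -12/5; a_3 = (-12/5)/(21/2) = -8/35
  n = 4: D(4) = 4(4 + 1/2) = 18; numerator = 2(-8/35) - 2(2/15) = -76/105; a_4 = (-76/105)/(18) = -38/945
  n = 5: D(5) = 5(5 + 1/2) = 55/2; numerator = 2(-38/945) - 2(-8/35) = 356/945; a_5 = (356/945)/(55/2) = 712/51975

r = 1; a_0 = 1; a_1 = 4/3; a_2 = 2/15; a_3 = -8/35; a_4 = -38/945; a_5 = 712/51975


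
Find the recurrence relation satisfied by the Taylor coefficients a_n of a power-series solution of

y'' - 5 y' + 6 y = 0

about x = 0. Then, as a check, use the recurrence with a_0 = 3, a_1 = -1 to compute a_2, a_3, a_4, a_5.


Substitute y = sum_n a_n x^n.
y''(x) has coefficient (n+2)(n+1) a_{n+2} at x^n;
-5 y'(x) has coefficient -5 (n+1) a_{n+1} at x^n;
6 y(x) has coefficient 6 a_n at x^n.
Matching x^n: (n+2)(n+1) a_{n+2} - 5 (n+1) a_{n+1} + 6 a_n = 0.
Thus a_{n+2} = [5 (n+1) a_{n+1} - 6 a_n] / ((n+1)(n+2)).

Check with a_0 = 3, a_1 = -1 (apply the recurrence for n = 0, 1, 2, 3): a_0 = 3, a_1 = -1, a_2 = -23/2, a_3 = -109/6, a_4 = -407/24, a_5 = -1381/120.

a_(n+2) = [5 (n+1) a_(n+1) - 6 a_n] / ((n+1)(n+2)); check: a_0 = 3, a_1 = -1, a_2 = -23/2, a_3 = -109/6, a_4 = -407/24, a_5 = -1381/120


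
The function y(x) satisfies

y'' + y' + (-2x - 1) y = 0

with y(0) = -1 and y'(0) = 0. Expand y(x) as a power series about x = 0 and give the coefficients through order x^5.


Ansatz: y(x) = sum_{n>=0} a_n x^n, so y'(x) = sum_{n>=1} n a_n x^(n-1) and y''(x) = sum_{n>=2} n(n-1) a_n x^(n-2).
Substitute into P(x) y'' + Q(x) y' + R(x) y = 0 with P(x) = 1, Q(x) = 1, R(x) = -2x - 1, and match powers of x.
Initial conditions: a_0 = -1, a_1 = 0.
Setting the coefficient of each power of x to zero and solving order by order (substituting the coefficients already found):
  x^0: 2 a_2 + a_1 - a_0 = 0  ->  2 a_2 = -a_1 + a_0 = -1  ->  a_2 = -1/2
  x^1: 6 a_3 + 2 a_2 - a_1 - 2 a_0 = 0  ->  6 a_3 = -2 a_2 + a_1 + 2 a_0 = -1  ->  a_3 = -1/6
  x^2: 12 a_4 + 3 a_3 - a_2 - 2 a_1 = 0  ->  12 a_4 = -3 a_3 + a_2 + 2 a_1 = 0  ->  a_4 = 0
  x^3: 20 a_5 + 4 a_4 - a_3 - 2 a_2 = 0  ->  20 a_5 = -4 a_4 + a_3 + 2 a_2 = -7/6  ->  a_5 = -7/120
Truncated series: y(x) = -1 - (1/2) x^2 - (1/6) x^3 - (7/120) x^5 + O(x^6).

a_0 = -1; a_1 = 0; a_2 = -1/2; a_3 = -1/6; a_4 = 0; a_5 = -7/120


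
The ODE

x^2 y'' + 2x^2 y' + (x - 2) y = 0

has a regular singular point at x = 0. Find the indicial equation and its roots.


Divide by x^2 to reach normal form y'' + P_1(x) y' + P_2(x) y = 0 with P_1(x) = 2 and P_2(x) = 1/x - 2/x^2.
x = 0 is a singular point because the y-coefficient 1/x - 2/x^2 has a pole at x = 0.
It is a regular singular point because x P_1(x) = p(x) = 2x and x^2 P_2(x) = q(x) = x - 2 are polynomials, hence analytic at x = 0.
p(0) = 0,  q(0) = -2.
Indicial equation: r(r-1) + p(0) r + q(0) = 0, i.e. r^2 + (p(0) - 1) r + q(0) = 0, i.e. r^2 - 1 r - 2 = 0.
Discriminant: (-1)^2 - 4(-2) = 9, so r = (1 ± 3)/2.
Solving: r_1 = 2, r_2 = -1.

indicial: r^2 - 1 r - 2 = 0; roots r_1 = 2, r_2 = -1


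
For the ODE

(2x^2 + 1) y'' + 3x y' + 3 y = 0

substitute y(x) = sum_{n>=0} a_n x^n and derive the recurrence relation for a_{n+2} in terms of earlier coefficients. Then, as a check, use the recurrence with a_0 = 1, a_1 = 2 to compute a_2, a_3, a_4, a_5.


Substitute y = sum_n a_n x^n.
(1 + 2 x^2) y'' contributes (n+2)(n+1) a_{n+2} + 2 n(n-1) a_n at x^n.
3 x y'(x) contributes 3 n a_n at x^n.
3 y(x) contributes 3 a_n at x^n.
Matching x^n: (n+2)(n+1) a_{n+2} + (2 n(n-1) + 3 n + 3) a_n = 0.
Thus a_{n+2} = (-2 n(n-1) - 3 n - 3) / ((n+1)(n+2)) * a_n.

Check with a_0 = 1, a_1 = 2 (apply the recurrence for n = 0, 1, 2, 3): a_0 = 1, a_1 = 2, a_2 = -3/2, a_3 = -2, a_4 = 13/8, a_5 = 12/5.

a_(n+2) = (-2 n(n-1) - 3 n - 3) / ((n+1)(n+2)) * a_n; check: a_0 = 1, a_1 = 2, a_2 = -3/2, a_3 = -2, a_4 = 13/8, a_5 = 12/5


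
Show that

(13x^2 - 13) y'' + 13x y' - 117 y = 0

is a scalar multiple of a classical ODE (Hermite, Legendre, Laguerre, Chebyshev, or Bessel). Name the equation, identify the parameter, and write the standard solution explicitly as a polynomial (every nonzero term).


All three coefficients share the factor -13; dividing through by -13 gives  (1 - x^2) y'' - x y' + 9 y = 0.
This matches the Chebyshev equation (1 - x^2) y'' - x y' + n^2 y = 0 (note the -x y' term, not -2x y') with n^2 = 9, so n = 3; the polynomial solution is T_3(x).
With y = sum_k a_k x^k, matching x^k gives (k+2)(k+1) a_{k+2} = (k^2 - n^2) a_k = (k - 3)(k + 3) a_k. The right side vanishes at k = 3, so the series with the parity of 3 terminates at degree 3.
Standard normalization: leading coefficient of T_n is 2^(n-1), so a_3 = 2^2 = 4. Work downward with a_k = (k+1)(k+2) a_{k+2} / ((k - 3)(k + 3)):
  a_1 = (2)(3)(4) / ((1 - 3)(1 + 3)) = 24/(-8) = -3
Hence T_3(x) = 4 x^3 - 3 x.

T_3(x); series = 4 x^3 - 3 x


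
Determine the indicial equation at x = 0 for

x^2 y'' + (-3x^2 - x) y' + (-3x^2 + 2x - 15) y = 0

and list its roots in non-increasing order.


Divide by x^2 to reach normal form y'' + P_1(x) y' + P_2(x) y = 0 with P_1(x) = -3 - 1/x and P_2(x) = -3 + 2/x - 15/x^2.
x = 0 is a singular point because the y'-coefficient -3 - 1/x has a pole at x = 0 and the y-coefficient -3 + 2/x - 15/x^2 has a pole at x = 0.
It is a regular singular point because x P_1(x) = p(x) = -3x - 1 and x^2 P_2(x) = q(x) = -3x^2 + 2x - 15 are polynomials, hence analytic at x = 0.
p(0) = -1,  q(0) = -15.
Indicial equation: r(r-1) + p(0) r + q(0) = 0, i.e. r^2 + (p(0) - 1) r + q(0) = 0, i.e. r^2 - 2 r - 15 = 0.
Discriminant: (-2)^2 - 4(-15) = 64, so r = (2 ± 8)/2.
Solving: r_1 = 5, r_2 = -3.

indicial: r^2 - 2 r - 15 = 0; roots r_1 = 5, r_2 = -3


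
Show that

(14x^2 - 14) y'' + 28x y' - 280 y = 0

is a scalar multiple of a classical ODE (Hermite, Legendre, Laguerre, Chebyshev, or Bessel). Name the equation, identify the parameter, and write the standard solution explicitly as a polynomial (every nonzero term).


All three coefficients share the factor -14; dividing through by -14 gives  (1 - x^2) y'' - 2x y' + 20 y = 0.
This matches the Legendre equation (1 - x^2) y'' - 2x y' + n(n+1) y = 0 (note the -2x y' term) with n(n+1) = 20, so n = 4; the polynomial solution is P_4(x).
With y = sum_k a_k x^k, matching x^k gives (k+2)(k+1) a_{k+2} = [k(k+1) - n(n+1)] a_k = (k - 4)(k + 5) a_k. The right side vanishes at k = 4, so the series with the parity of 4 terminates at degree 4.
Standard normalization (P_n(1) = 1): leading coefficient (2n)!/(2^n (n!)^2) = 40320/(16*576) = 35/8, so a_4 = 35/8. Work downward with a_k = (k+1)(k+2) a_{k+2} / ((k - 4)(k + 5)):
  a_2 = (3)(4)(35/8) / ((2 - 4)(2 + 5)) = (105/2)/(-14) = -15/4
  a_0 = (1)(2)(-15/4) / ((0 - 4)(0 + 5)) = (-15/2)/(-20) = 3/8
Hence P_4(x) = 35 x^4/8 - 15 x^2/4 + 3/8.

P_4(x); series = 35 x^4/8 - 15 x^2/4 + 3/8


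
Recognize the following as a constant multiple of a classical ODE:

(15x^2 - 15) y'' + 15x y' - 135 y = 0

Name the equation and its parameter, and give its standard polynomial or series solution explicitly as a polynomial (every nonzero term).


All three coefficients share the factor -15; dividing through by -15 gives  (1 - x^2) y'' - x y' + 9 y = 0.
This matches the Chebyshev equation (1 - x^2) y'' - x y' + n^2 y = 0 (note the -x y' term, not -2x y') with n^2 = 9, so n = 3; the polynomial solution is T_3(x).
With y = sum_k a_k x^k, matching x^k gives (k+2)(k+1) a_{k+2} = (k^2 - n^2) a_k = (k - 3)(k + 3) a_k. The right side vanishes at k = 3, so the series with the parity of 3 terminates at degree 3.
Standard normalization: leading coefficient of T_n is 2^(n-1), so a_3 = 2^2 = 4. Work downward with a_k = (k+1)(k+2) a_{k+2} / ((k - 3)(k + 3)):
  a_1 = (2)(3)(4) / ((1 - 3)(1 + 3)) = 24/(-8) = -3
Hence T_3(x) = 4 x^3 - 3 x.

T_3(x); series = 4 x^3 - 3 x


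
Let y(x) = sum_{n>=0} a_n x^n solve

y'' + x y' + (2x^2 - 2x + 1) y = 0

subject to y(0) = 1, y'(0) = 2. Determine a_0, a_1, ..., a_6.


Ansatz: y(x) = sum_{n>=0} a_n x^n, so y'(x) = sum_{n>=1} n a_n x^(n-1) and y''(x) = sum_{n>=2} n(n-1) a_n x^(n-2).
Substitute into P(x) y'' + Q(x) y' + R(x) y = 0 with P(x) = 1, Q(x) = x, R(x) = 2x^2 - 2x + 1, and match powers of x.
Initial conditions: a_0 = 1, a_1 = 2.
Setting the coefficient of each power of x to zero and solving order by order (substituting the coefficients already found):
  x^0: 2 a_2 + a_0 = 0  ->  2 a_2 = -a_0 = -1  ->  a_2 = -1/2
  x^1: 6 a_3 + 2 a_1 - 2 a_0 = 0  ->  6 a_3 = -2 a_1 + 2 a_0 = -2  ->  a_3 = -1/3
  x^2: 12 a_4 + 3 a_2 - 2 a_1 + 2 a_0 = 0  ->  12 a_4 = -3 a_2 + 2 a_1 - 2 a_0 = 7/2  ->  a_4 = 7/24
  x^3: 20 a_5 + 4 a_3 - 2 a_2 + 2 a_1 = 0  ->  20 a_5 = -4 a_3 + 2 a_2 - 2 a_1 = -11/3  ->  a_5 = -11/60
  x^4: 30 a_6 + 5 a_4 - 2 a_3 + 2 a_2 = 0  ->  30 a_6 = -5 a_4 + 2 a_3 - 2 a_2 = -9/8  ->  a_6 = -3/80
Truncated series: y(x) = 1 + 2 x - (1/2) x^2 - (1/3) x^3 + (7/24) x^4 - (11/60) x^5 - (3/80) x^6 + O(x^7).

a_0 = 1; a_1 = 2; a_2 = -1/2; a_3 = -1/3; a_4 = 7/24; a_5 = -11/60; a_6 = -3/80


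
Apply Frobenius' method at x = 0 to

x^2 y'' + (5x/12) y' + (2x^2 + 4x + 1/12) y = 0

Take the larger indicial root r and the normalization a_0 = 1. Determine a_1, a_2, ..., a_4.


Write in Frobenius form y'' + (p(x)/x) y' + (q(x)/x^2) y = 0:
  p(x) = 5/12,  q(x) = 2x^2 + 4x + 1/12.
Indicial equation: r(r-1) + (5/12) r + (1/12) = 0 -> roots r_1 = 1/3, r_2 = 1/4.
Take r = r_1 = 1/3. Let y(x) = x^r sum_{n>=0} a_n x^n with a_0 = 1.
Substitute y = x^r sum a_n x^n and match x^{r+n}. The recurrence is
  D(n) a_n + 4 a_{n-1} + 2 a_{n-2} = 0,  where D(n) = (r+n)(r+n-1) + (5/12)(r+n) + (1/12).
  a_n = [-4 a_{n-1} - 2 a_{n-2}] / D(n).
Since the indicial polynomial factors as (r - r_1)(r - r_2), D(n) = (r_1 + n - r_1)(r_1 + n - r_2) = n(n + 1/12).
Evaluating step by step (a_0 = 1):
  n = 1: D(1) = 1(1 + 1/12) = 13/12; numerator = -4(1) = -4; a_1 = (-4)/(13/12) = -48/13
  n = 2: D(2) = 2(2 + 1/12) = 25/6; numerator = -4(-48/13) - 2(1) = 166/13; a_2 = (166/13)/(25/6) = 996/325
  n = 3: D(3) = 3(3 + 1/12) = 37/4; numerator = -4(996/325) - 2(-48/13) = -1584/325; a_3 = (-1584/325)/(37/4) = -6336/12025
  n = 4: D(4) = 4(4 + 1/12) = 49/3; numerator = -4(-6336/12025) - 2(996/325) = -744/185; a_4 = (-744/185)/(49/3) = -2232/9065

r = 1/3; a_0 = 1; a_1 = -48/13; a_2 = 996/325; a_3 = -6336/12025; a_4 = -2232/9065


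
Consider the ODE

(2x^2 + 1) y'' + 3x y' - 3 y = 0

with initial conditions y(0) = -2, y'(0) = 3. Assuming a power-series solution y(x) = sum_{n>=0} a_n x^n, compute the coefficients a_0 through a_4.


Ansatz: y(x) = sum_{n>=0} a_n x^n, so y'(x) = sum_{n>=1} n a_n x^(n-1) and y''(x) = sum_{n>=2} n(n-1) a_n x^(n-2).
Substitute into P(x) y'' + Q(x) y' + R(x) y = 0 with P(x) = 2x^2 + 1, Q(x) = 3x, R(x) = -3, and match powers of x.
Initial conditions: a_0 = -2, a_1 = 3.
Setting the coefficient of each power of x to zero and solving order by order (substituting the coefficients already found):
  x^0: 2 a_2 - 3 a_0 = 0  ->  2 a_2 = 3 a_0 = -6  ->  a_2 = -3
  x^1: 6 a_3 = 0  ->  a_3 = 0
  x^2: 12 a_4 + 7 a_2 = 0  ->  12 a_4 = -7 a_2 = 21  ->  a_4 = 7/4
Truncated series: y(x) = -2 + 3 x - 3 x^2 + (7/4) x^4 + O(x^5).

a_0 = -2; a_1 = 3; a_2 = -3; a_3 = 0; a_4 = 7/4


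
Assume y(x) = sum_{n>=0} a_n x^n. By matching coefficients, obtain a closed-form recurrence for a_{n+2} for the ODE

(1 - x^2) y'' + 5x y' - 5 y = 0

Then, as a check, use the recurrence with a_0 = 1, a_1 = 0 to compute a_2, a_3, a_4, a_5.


Substitute y = sum_n a_n x^n.
(1 - 1 x^2) y'' contributes (n+2)(n+1) a_{n+2} - n(n-1) a_n at x^n.
5 x y'(x) contributes 5 n a_n at x^n.
-5 y(x) contributes -5 a_n at x^n.
Matching x^n: (n+2)(n+1) a_{n+2} + (-n(n-1) + 5 n - 5) a_n = 0.
Thus a_{n+2} = (n(n-1) - 5 n + 5) / ((n+1)(n+2)) * a_n.

Check with a_0 = 1, a_1 = 0 (apply the recurrence for n = 0, 1, 2, 3): a_0 = 1, a_1 = 0, a_2 = 5/2, a_3 = 0, a_4 = -5/8, a_5 = 0.

a_(n+2) = (n(n-1) - 5 n + 5) / ((n+1)(n+2)) * a_n; check: a_0 = 1, a_1 = 0, a_2 = 5/2, a_3 = 0, a_4 = -5/8, a_5 = 0


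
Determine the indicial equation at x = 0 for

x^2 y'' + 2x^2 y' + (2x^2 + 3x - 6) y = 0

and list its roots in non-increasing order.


Divide by x^2 to reach normal form y'' + P_1(x) y' + P_2(x) y = 0 with P_1(x) = 2 and P_2(x) = 2 + 3/x - 6/x^2.
x = 0 is a singular point because the y-coefficient 2 + 3/x - 6/x^2 has a pole at x = 0.
It is a regular singular point because x P_1(x) = p(x) = 2x and x^2 P_2(x) = q(x) = 2x^2 + 3x - 6 are polynomials, hence analytic at x = 0.
p(0) = 0,  q(0) = -6.
Indicial equation: r(r-1) + p(0) r + q(0) = 0, i.e. r^2 + (p(0) - 1) r + q(0) = 0, i.e. r^2 - 1 r - 6 = 0.
Discriminant: (-1)^2 - 4(-6) = 25, so r = (1 ± 5)/2.
Solving: r_1 = 3, r_2 = -2.

indicial: r^2 - 1 r - 6 = 0; roots r_1 = 3, r_2 = -2


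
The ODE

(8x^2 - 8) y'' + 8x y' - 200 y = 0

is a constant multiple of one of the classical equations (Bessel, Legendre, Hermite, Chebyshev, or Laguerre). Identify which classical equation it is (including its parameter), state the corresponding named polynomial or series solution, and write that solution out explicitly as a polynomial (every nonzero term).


All three coefficients share the factor -8; dividing through by -8 gives  (1 - x^2) y'' - x y' + 25 y = 0.
This matches the Chebyshev equation (1 - x^2) y'' - x y' + n^2 y = 0 (note the -x y' term, not -2x y') with n^2 = 25, so n = 5; the polynomial solution is T_5(x).
With y = sum_k a_k x^k, matching x^k gives (k+2)(k+1) a_{k+2} = (k^2 - n^2) a_k = (k - 5)(k + 5) a_k. The right side vanishes at k = 5, so the series with the parity of 5 terminates at degree 5.
Standard normalization: leading coefficient of T_n is 2^(n-1), so a_5 = 2^4 = 16. Work downward with a_k = (k+1)(k+2) a_{k+2} / ((k - 5)(k + 5)):
  a_3 = (4)(5)(16) / ((3 - 5)(3 + 5)) = 320/(-16) = -20
  a_1 = (2)(3)(-20) / ((1 - 5)(1 + 5)) = -120/(-24) = 5
Hence T_5(x) = 16 x^5 - 20 x^3 + 5 x.

T_5(x); series = 16 x^5 - 20 x^3 + 5 x


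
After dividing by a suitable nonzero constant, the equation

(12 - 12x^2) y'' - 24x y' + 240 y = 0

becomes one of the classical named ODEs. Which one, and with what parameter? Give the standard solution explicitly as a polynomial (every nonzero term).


All three coefficients share the factor 12; dividing through by 12 gives  (1 - x^2) y'' - 2x y' + 20 y = 0.
This matches the Legendre equation (1 - x^2) y'' - 2x y' + n(n+1) y = 0 (note the -2x y' term) with n(n+1) = 20, so n = 4; the polynomial solution is P_4(x).
With y = sum_k a_k x^k, matching x^k gives (k+2)(k+1) a_{k+2} = [k(k+1) - n(n+1)] a_k = (k - 4)(k + 5) a_k. The right side vanishes at k = 4, so the series with the parity of 4 terminates at degree 4.
Standard normalization (P_n(1) = 1): leading coefficient (2n)!/(2^n (n!)^2) = 40320/(16*576) = 35/8, so a_4 = 35/8. Work downward with a_k = (k+1)(k+2) a_{k+2} / ((k - 4)(k + 5)):
  a_2 = (3)(4)(35/8) / ((2 - 4)(2 + 5)) = (105/2)/(-14) = -15/4
  a_0 = (1)(2)(-15/4) / ((0 - 4)(0 + 5)) = (-15/2)/(-20) = 3/8
Hence P_4(x) = 35 x^4/8 - 15 x^2/4 + 3/8.

P_4(x); series = 35 x^4/8 - 15 x^2/4 + 3/8


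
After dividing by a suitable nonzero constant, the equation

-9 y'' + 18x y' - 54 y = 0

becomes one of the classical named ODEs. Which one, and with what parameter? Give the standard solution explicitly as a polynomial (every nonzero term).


All three coefficients share the factor -9; dividing through by -9 gives  y'' - 2x y' + 6 y = 0.
This matches the Hermite equation y'' - 2x y' + 2n y = 0 with 2n = 6, so n = 3; the polynomial solution is H_3(x).
With y = sum_k a_k x^k, matching x^k gives (k+2)(k+1) a_{k+2} = 2(k - n) a_k = 2(k - 3) a_k. The right side vanishes at k = 3, so the series with the parity of 3 terminates at degree 3.
Standard normalization: leading coefficient of H_n is 2^n, so a_3 = 2^3 = 8. Work downward with a_k = (k+1)(k+2) a_{k+2} / (2(k - n)):
  a_1 = (2)(3)(8) / (2(1 - 3)) = 48/(-4) = -12
Hence H_3(x) = 8 x^3 - 12 x.

H_3(x); series = 8 x^3 - 12 x


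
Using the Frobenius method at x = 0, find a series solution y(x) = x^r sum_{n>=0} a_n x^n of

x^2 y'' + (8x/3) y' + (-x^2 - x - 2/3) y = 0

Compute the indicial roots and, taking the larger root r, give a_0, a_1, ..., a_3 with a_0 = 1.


Write in Frobenius form y'' + (p(x)/x) y' + (q(x)/x^2) y = 0:
  p(x) = 8/3,  q(x) = -x^2 - x - 2/3.
Indicial equation: r(r-1) + (8/3) r + (-2/3) = 0 -> roots r_1 = 1/3, r_2 = -2.
Take r = r_1 = 1/3. Let y(x) = x^r sum_{n>=0} a_n x^n with a_0 = 1.
Substitute y = x^r sum a_n x^n and match x^{r+n}. The recurrence is
  D(n) a_n - 1 a_{n-1} - 1 a_{n-2} = 0,  where D(n) = (r+n)(r+n-1) + (8/3)(r+n) + (-2/3).
  a_n = [1 a_{n-1} + 1 a_{n-2}] / D(n).
Since the indicial polynomial factors as (r - r_1)(r - r_2), D(n) = (r_1 + n - r_1)(r_1 + n - r_2) = n(n + 7/3).
Evaluating step by step (a_0 = 1):
  n = 1: D(1) = 1(1 + 7/3) = 10/3; numerator = 1(1) = 1; a_1 = (1)/(10/3) = 3/10
  n = 2: D(2) = 2(2 + 7/3) = 26/3; numerator = 1(3/10) + 1(1) = 13/10; a_2 = (13/10)/(26/3) = 3/20
  n = 3: D(3) = 3(3 + 7/3) = 16; numerator = 1(3/20) + 1(3/10) = 9/20; a_3 = (9/20)/(16) = 9/320

r = 1/3; a_0 = 1; a_1 = 3/10; a_2 = 3/20; a_3 = 9/320


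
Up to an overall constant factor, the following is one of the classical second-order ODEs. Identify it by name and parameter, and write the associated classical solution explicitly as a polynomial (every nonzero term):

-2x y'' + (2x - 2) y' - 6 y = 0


All three coefficients share the factor -2; dividing through by -2 gives  x y'' + (1 - x) y' + 3 y = 0.
This matches the Laguerre equation x y'' + (1 - x) y' + n y = 0 with n = 3; the polynomial solution is L_3(x).
With y = sum_k a_k x^k, matching x^k gives (k+1)k a_{k+1} + (k+1) a_{k+1} - k a_k + n a_k = 0, i.e. (k+1)^2 a_{k+1} = (k - n) a_k = (k - 3) a_k. The right side vanishes at k = 3, so the series terminates at degree 3.
Standard normalization L_n(0) = 1 gives a_0 = 1. Work upward with a_{k+1} = (k - 3) a_k / (k+1)^2:
  a_1 = (0 - 3)(1) / 1^2 = -3/1 = -3
  a_2 = (1 - 3)(-3) / 2^2 = 6/4 = 3/2
  a_3 = (2 - 3)(3/2) / 3^2 = (-3/2)/9 = -1/6
Hence L_3(x) = -x^3/6 + 3 x^2/2 - 3 x + 1.

L_3(x); series = -x^3/6 + 3 x^2/2 - 3 x + 1


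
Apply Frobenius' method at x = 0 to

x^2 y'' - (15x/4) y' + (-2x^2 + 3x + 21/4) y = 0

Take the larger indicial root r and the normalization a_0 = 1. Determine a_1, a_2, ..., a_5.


Write in Frobenius form y'' + (p(x)/x) y' + (q(x)/x^2) y = 0:
  p(x) = -15/4,  q(x) = -2x^2 + 3x + 21/4.
Indicial equation: r(r-1) + (-15/4) r + (21/4) = 0 -> roots r_1 = 3, r_2 = 7/4.
Take r = r_1 = 3. Let y(x) = x^r sum_{n>=0} a_n x^n with a_0 = 1.
Substitute y = x^r sum a_n x^n and match x^{r+n}. The recurrence is
  D(n) a_n + 3 a_{n-1} - 2 a_{n-2} = 0,  where D(n) = (r+n)(r+n-1) + (-15/4)(r+n) + (21/4).
  a_n = [-3 a_{n-1} + 2 a_{n-2}] / D(n).
Since the indicial polynomial factors as (r - r_1)(r - r_2), D(n) = (r_1 + n - r_1)(r_1 + n - r_2) = n(n + 5/4).
Evaluating step by step (a_0 = 1):
  n = 1: D(1) = 1(1 + 5/4) = 9/4; numerator = -3(1) = -3; a_1 = (-3)/(9/4) = -4/3
  n = 2: D(2) = 2(2 + 5/4) = 13/2; numerator = -3(-4/3) + 2(1) = 6; a_2 = (6)/(13/2) = 12/13
  n = 3: D(3) = 3(3 + 5/4) = 51/4; numerator = -3(12/13) + 2(-4/3) = -212/39; a_3 = (-212/39)/(51/4) = -848/1989
  n = 4: D(4) = 4(4 + 5/4) = 21; numerator = -3(-848/1989) + 2(12/13) = 2072/663; a_4 = (2072/663)/(21) = 296/1989
  n = 5: D(5) = 5(5 + 5/4) = 125/4; numerator = -3(296/1989) + 2(-848/1989) = -152/117; a_5 = (-152/117)/(125/4) = -608/14625

r = 3; a_0 = 1; a_1 = -4/3; a_2 = 12/13; a_3 = -848/1989; a_4 = 296/1989; a_5 = -608/14625


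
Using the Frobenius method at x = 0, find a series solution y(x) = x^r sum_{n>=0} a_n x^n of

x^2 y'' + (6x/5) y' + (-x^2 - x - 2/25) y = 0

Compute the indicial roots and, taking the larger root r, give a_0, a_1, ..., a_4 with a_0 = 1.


Write in Frobenius form y'' + (p(x)/x) y' + (q(x)/x^2) y = 0:
  p(x) = 6/5,  q(x) = -x^2 - x - 2/25.
Indicial equation: r(r-1) + (6/5) r + (-2/25) = 0 -> roots r_1 = 1/5, r_2 = -2/5.
Take r = r_1 = 1/5. Let y(x) = x^r sum_{n>=0} a_n x^n with a_0 = 1.
Substitute y = x^r sum a_n x^n and match x^{r+n}. The recurrence is
  D(n) a_n - 1 a_{n-1} - 1 a_{n-2} = 0,  where D(n) = (r+n)(r+n-1) + (6/5)(r+n) + (-2/25).
  a_n = [1 a_{n-1} + 1 a_{n-2}] / D(n).
Since the indicial polynomial factors as (r - r_1)(r - r_2), D(n) = (r_1 + n - r_1)(r_1 + n - r_2) = n(n + 3/5).
Evaluating step by step (a_0 = 1):
  n = 1: D(1) = 1(1 + 3/5) = 8/5; numerator = 1(1) = 1; a_1 = (1)/(8/5) = 5/8
  n = 2: D(2) = 2(2 + 3/5) = 26/5; numerator = 1(5/8) + 1(1) = 13/8; a_2 = (13/8)/(26/5) = 5/16
  n = 3: D(3) = 3(3 + 3/5) = 54/5; numerator = 1(5/16) + 1(5/8) = 15/16; a_3 = (15/16)/(54/5) = 25/288
  n = 4: D(4) = 4(4 + 3/5) = 92/5; numerator = 1(25/288) + 1(5/16) = 115/288; a_4 = (115/288)/(92/5) = 25/1152

r = 1/5; a_0 = 1; a_1 = 5/8; a_2 = 5/16; a_3 = 25/288; a_4 = 25/1152


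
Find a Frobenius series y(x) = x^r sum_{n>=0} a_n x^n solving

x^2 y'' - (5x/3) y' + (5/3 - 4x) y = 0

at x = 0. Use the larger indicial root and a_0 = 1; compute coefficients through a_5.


Write in Frobenius form y'' + (p(x)/x) y' + (q(x)/x^2) y = 0:
  p(x) = -5/3,  q(x) = 5/3 - 4x.
Indicial equation: r(r-1) + (-5/3) r + (5/3) = 0 -> roots r_1 = 5/3, r_2 = 1.
Take r = r_1 = 5/3. Let y(x) = x^r sum_{n>=0} a_n x^n with a_0 = 1.
Substitute y = x^r sum a_n x^n and match x^{r+n}. The recurrence is
  D(n) a_n - 4 a_{n-1} = 0,  where D(n) = (r+n)(r+n-1) + (-5/3)(r+n) + (5/3).
  a_n = 4 / D(n) * a_{n-1}.
Since the indicial polynomial factors as (r - r_1)(r - r_2), D(n) = (r_1 + n - r_1)(r_1 + n - r_2) = n(n + 2/3).
Evaluating step by step (a_0 = 1):
  n = 1: D(1) = 1(1 + 2/3) = 5/3; numerator = 4(1) = 4; a_1 = (4)/(5/3) = 12/5
  n = 2: D(2) = 2(2 + 2/3) = 16/3; numerator = 4(12/5) = 48/5; a_2 = (48/5)/(16/3) = 9/5
  n = 3: D(3) = 3(3 + 2/3) = 11; numerator = 4(9/5) = 36/5; a_3 = (36/5)/(11) = 36/55
  n = 4: D(4) = 4(4 + 2/3) = 56/3; numerator = 4(36/55) = 144/55; a_4 = (144/55)/(56/3) = 54/385
  n = 5: D(5) = 5(5 + 2/3) = 85/3; numerator = 4(54/385) = 216/385; a_5 = (216/385)/(85/3) = 648/32725

r = 5/3; a_0 = 1; a_1 = 12/5; a_2 = 9/5; a_3 = 36/55; a_4 = 54/385; a_5 = 648/32725


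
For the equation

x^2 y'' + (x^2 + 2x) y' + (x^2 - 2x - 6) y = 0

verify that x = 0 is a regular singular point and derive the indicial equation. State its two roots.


Divide by x^2 to reach normal form y'' + P_1(x) y' + P_2(x) y = 0 with P_1(x) = 1 + 2/x and P_2(x) = 1 - 2/x - 6/x^2.
x = 0 is a singular point because the y'-coefficient 1 + 2/x has a pole at x = 0 and the y-coefficient 1 - 2/x - 6/x^2 has a pole at x = 0.
It is a regular singular point because x P_1(x) = p(x) = x + 2 and x^2 P_2(x) = q(x) = x^2 - 2x - 6 are polynomials, hence analytic at x = 0.
p(0) = 2,  q(0) = -6.
Indicial equation: r(r-1) + p(0) r + q(0) = 0, i.e. r^2 + (p(0) - 1) r + q(0) = 0, i.e. r^2 + 1 r - 6 = 0.
Discriminant: (1)^2 - 4(-6) = 25, so r = (-1 ± 5)/2.
Solving: r_1 = 2, r_2 = -3.

indicial: r^2 + 1 r - 6 = 0; roots r_1 = 2, r_2 = -3
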